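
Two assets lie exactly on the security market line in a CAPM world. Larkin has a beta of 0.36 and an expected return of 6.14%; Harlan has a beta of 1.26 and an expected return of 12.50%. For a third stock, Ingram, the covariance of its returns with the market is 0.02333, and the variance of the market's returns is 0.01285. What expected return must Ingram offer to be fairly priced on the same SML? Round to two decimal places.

MRP = (12.50% − 6.14%) / (1.26 − 0.36) = 7.0667%
R_f = 6.14% − 0.36 × 7.0667% = 3.5960%
β_Ingram = Cov / Var(R_m) = 0.02333 / 0.01285 = 1.8156
E(R_Ingram) = R_f + β × MRP = 3.5960% + 1.8156 × 7.0667% = 16.43%

16.43%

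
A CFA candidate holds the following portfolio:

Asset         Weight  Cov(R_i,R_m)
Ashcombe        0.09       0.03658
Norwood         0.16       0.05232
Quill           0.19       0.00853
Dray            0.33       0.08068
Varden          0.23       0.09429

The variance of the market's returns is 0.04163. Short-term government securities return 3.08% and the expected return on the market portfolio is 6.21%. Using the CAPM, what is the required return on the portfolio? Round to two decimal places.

β_Ashcombe = 0.03658 / 0.04163 = 0.8787
β_Norwood = 0.05232 / 0.04163 = 1.2568
β_Quill = 0.00853 / 0.04163 = 0.2049
β_Dray = 0.08068 / 0.04163 = 1.9380
β_Varden = 0.09429 / 0.04163 = 2.2650
β_P = Σ w_i β_i = 0.09×0.8787 + 0.16×1.2568 + 0.19×0.2049 + 0.33×1.9380 + 0.23×2.2650 = 1.4796
MRP = 6.21% − 3.08% = 3.13%
E(R_P) = R_f + β_P × MRP = 3.08% + 1.4796 × 3.13% = 7.71%

7.71%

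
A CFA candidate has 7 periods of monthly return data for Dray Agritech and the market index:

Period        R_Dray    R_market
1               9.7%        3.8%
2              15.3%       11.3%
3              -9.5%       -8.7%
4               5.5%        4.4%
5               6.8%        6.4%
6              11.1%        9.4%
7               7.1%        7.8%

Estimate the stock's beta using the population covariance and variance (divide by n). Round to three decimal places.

Mean R_i = (9.7 + 15.3 − 9.5 + 5.5 + 6.8 + 11.1 + 7.1) / 7 = 6.5714%
Mean R_m = (3.8 + 11.3 − 8.7 + 4.4 + 6.4 + 9.4 + 7.8) / 7 = 4.9143%
Σ(R_i − R̄_i)(R_m − R̄_m) = 293.7829  ⇒  Cov = 293.7829 / 7 = 41.9690
Σ(R_m − R̄_m)² = 258.2886  ⇒  Var(R_m) = 258.2886 / 7 = 36.8984
β = Cov / Var(R_m) = 41.9690 / 36.8984 = 1.1374

1.137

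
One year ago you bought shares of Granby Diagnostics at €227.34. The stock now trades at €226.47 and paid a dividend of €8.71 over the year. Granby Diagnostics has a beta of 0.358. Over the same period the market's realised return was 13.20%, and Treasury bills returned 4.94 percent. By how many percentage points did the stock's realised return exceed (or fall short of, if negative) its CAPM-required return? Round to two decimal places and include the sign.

-4.45%

Realised HPR = (P1 + D1 − P0) / P0 = (226.47 + 8.71 − 227.34) / 227.34 = 7.84 / 227.34 = 3.4486%
MRP = 13.20% − 4.94% = 8.26%
CAPM required = R_f + β·MRP = 4.94% + 0.358 × 8.26% = 7.89708%
α = realised − required = 3.4486% − 7.89708% = -4.45%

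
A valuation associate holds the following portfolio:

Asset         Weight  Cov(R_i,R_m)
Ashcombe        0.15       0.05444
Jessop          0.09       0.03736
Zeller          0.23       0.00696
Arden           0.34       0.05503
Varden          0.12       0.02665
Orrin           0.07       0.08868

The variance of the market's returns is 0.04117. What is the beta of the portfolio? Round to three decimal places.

1.002

β_Ashcombe = 0.05444 / 0.04117 = 1.3223
β_Jessop = 0.03736 / 0.04117 = 0.9075
β_Zeller = 0.00696 / 0.04117 = 0.1691
β_Arden = 0.05503 / 0.04117 = 1.3367
β_Varden = 0.02665 / 0.04117 = 0.6473
β_Orrin = 0.08868 / 0.04117 = 2.1540
β_P = Σ w_i β_i = 0.15×1.3223 + 0.09×0.9075 + 0.23×0.1691 + 0.34×1.3367 + 0.12×0.6473 + 0.07×2.1540 = 1.0018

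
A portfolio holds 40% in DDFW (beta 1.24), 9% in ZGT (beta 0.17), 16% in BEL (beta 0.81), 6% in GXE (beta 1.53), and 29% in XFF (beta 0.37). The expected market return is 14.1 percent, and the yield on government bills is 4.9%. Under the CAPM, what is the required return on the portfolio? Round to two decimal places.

12.63%

β_P = Σ w_i β_i = 0.40×1.24 + 0.09×0.17 + 0.16×0.81 + 0.06×1.53 + 0.29×0.37 = 0.8400
MRP = 14.1% − 4.9% = 9.20%
E(R_P) = R_f + β_P × MRP = 4.9% + 0.8400 × 9.2% = 12.63%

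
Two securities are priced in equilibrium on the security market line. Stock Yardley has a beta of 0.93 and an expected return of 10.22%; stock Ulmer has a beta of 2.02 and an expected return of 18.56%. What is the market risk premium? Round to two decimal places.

7.65%

Both satisfy E(R) = R_f + β·MRP, so the slope of the SML is
MRP = (18.56% − 10.22%) / (2.02 − 0.93) = 8.34% / 1.09 = 7.6514%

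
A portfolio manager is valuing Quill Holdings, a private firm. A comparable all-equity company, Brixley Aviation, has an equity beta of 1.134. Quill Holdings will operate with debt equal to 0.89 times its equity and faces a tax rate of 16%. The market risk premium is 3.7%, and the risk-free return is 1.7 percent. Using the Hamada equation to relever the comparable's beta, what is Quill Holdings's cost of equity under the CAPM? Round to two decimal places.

β_L = β_U × [1 + (1 − t)(D/E)] = 1.134 × [1 + (1 − 0.16) × 0.89]
    = 1.134 × [1 + 0.84 × 0.89] = 1.134 × 1.7476 = 1.9818
E(R) = R_f + β_L × MRP = 1.7% + 1.9818 × 3.7% = 9.03%

9.03%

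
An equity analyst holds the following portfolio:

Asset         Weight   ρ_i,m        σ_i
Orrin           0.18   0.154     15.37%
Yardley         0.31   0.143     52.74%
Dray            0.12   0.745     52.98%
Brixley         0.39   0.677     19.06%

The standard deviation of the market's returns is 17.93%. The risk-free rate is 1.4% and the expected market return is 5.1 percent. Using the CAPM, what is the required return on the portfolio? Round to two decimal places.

3.99%

β_Orrin = 0.154 × 15.37% / 17.93% = 0.1320
β_Yardley = 0.143 × 52.74% / 17.93% = 0.4206
β_Dray = 0.745 × 52.98% / 17.93% = 2.2013
β_Brixley = 0.677 × 19.06% / 17.93% = 0.7197
β_P = Σ w_i β_i = 0.18×0.1320 + 0.31×0.4206 + 0.12×2.2013 + 0.39×0.7197 = 0.6990
MRP = 5.1% − 1.4% = 3.70%
E(R_P) = R_f + β_P × MRP = 1.4% + 0.6990 × 3.7% = 3.99%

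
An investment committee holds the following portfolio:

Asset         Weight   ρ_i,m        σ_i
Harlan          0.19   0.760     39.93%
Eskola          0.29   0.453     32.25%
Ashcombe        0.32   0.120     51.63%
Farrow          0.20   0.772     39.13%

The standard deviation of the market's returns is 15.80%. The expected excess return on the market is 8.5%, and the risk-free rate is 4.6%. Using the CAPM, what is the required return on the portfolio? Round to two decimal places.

14.30%

β_Harlan = 0.760 × 39.93% / 15.80% = 1.9207
β_Eskola = 0.453 × 32.25% / 15.80% = 0.9246
β_Ashcombe = 0.120 × 51.63% / 15.80% = 0.3921
β_Farrow = 0.772 × 39.13% / 15.80% = 1.9119
β_P = Σ w_i β_i = 0.19×1.9207 + 0.29×0.9246 + 0.32×0.3921 + 0.20×1.9119 = 1.1409
E(R_P) = R_f + β_P × MRP = 4.6% + 1.1409 × 8.5% = 14.30%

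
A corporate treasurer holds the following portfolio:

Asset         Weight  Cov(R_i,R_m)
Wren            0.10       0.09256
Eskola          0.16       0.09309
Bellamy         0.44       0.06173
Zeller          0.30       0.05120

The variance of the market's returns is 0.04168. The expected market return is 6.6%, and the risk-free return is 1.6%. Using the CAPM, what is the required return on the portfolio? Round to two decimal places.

β_Wren = 0.09256 / 0.04168 = 2.2207
β_Eskola = 0.09309 / 0.04168 = 2.2334
β_Bellamy = 0.06173 / 0.04168 = 1.4810
β_Zeller = 0.05120 / 0.04168 = 1.2284
β_P = Σ w_i β_i = 0.10×2.2207 + 0.16×2.2334 + 0.44×1.4810 + 0.30×1.2284 = 1.5996
MRP = 6.6% − 1.6% = 5.00%
E(R_P) = R_f + β_P × MRP = 1.6% + 1.5996 × 5.0% = 9.60%

9.60%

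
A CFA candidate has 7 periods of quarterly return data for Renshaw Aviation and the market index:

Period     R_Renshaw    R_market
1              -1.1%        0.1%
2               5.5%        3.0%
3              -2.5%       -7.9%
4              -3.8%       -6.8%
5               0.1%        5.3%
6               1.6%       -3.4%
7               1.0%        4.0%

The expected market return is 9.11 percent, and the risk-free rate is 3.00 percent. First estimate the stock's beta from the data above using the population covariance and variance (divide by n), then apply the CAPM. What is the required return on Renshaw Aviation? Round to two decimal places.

5.24%

Mean R_i = (-1.1 + 5.5 − 2.5 − 3.8 + 0.1 + 1.6 + 1.0) / 7 = 0.1143%
Mean R_m = (0.1 + 3.0 − 7.9 − 6.8 + 5.3 − 3.4 + 4.0) / 7 = -0.8143%
Σ(R_i − R̄_i)(R_m − R̄_m) = 61.7214  ⇒  Cov = 61.7214 / 7 = 8.8173
Σ(R_m − R̄_m)² = 168.6686  ⇒  Var(R_m) = 168.6686 / 7 = 24.0955
β = Cov / Var(R_m) = 8.8173 / 24.0955 = 0.3659
MRP = 9.11% − 3.00% = 6.11%
E(R) = R_f + β × MRP = 3.00% + 0.3659 × 6.11% = 5.24%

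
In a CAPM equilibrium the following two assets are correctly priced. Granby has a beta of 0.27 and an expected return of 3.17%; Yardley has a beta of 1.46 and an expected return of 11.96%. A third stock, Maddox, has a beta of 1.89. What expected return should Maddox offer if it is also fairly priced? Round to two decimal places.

MRP (SML slope) = (11.96% − 3.17%) / (1.46 − 0.27) = 8.79% / 1.19 = 7.3866%
R_f (intercept) = 3.17% − 0.27 × 7.3866% = 1.1756%
E(R_Maddox) = R_f + β × MRP = 1.1756% + 1.89 × 7.3866% = 15.14%

15.14%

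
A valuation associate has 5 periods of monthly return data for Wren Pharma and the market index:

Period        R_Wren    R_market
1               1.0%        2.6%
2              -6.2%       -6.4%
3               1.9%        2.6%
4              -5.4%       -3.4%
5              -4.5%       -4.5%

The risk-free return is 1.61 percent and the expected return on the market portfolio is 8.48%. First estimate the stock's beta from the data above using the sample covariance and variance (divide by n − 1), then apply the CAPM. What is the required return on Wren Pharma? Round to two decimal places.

7.70%

Mean R_i = (1.0 − 6.2 + 1.9 − 5.4 − 4.5) / 5 = -2.6400%
Mean R_m = (2.6 − 6.4 + 2.6 − 3.4 − 4.5) / 5 = -1.8200%
Σ(R_i − R̄_i)(R_m − R̄_m) = 61.8060  ⇒  Cov = 61.8060 / 4 = 15.4515
Σ(R_m − R̄_m)² = 69.7280  ⇒  Var(R_m) = 69.7280 / 4 = 17.4320
β = Cov / Var(R_m) = 15.4515 / 17.4320 = 0.8864
MRP = 8.48% − 1.61% = 6.87%
E(R) = R_f + β × MRP = 1.61% + 0.8864 × 6.87% = 7.70%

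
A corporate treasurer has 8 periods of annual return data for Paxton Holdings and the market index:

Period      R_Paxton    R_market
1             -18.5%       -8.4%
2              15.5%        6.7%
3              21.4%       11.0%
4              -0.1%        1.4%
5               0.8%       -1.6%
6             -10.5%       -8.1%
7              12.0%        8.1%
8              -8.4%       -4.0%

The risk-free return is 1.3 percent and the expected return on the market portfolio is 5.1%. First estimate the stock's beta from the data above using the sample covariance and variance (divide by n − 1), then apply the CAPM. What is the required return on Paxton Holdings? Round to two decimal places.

8.22%

Mean R_i = (-18.5 + 15.5 + 21.4 − 0.1 + 0.8 − 10.5 + 12.0 − 8.4) / 8 = 1.5250%
Mean R_m = (-8.4 + 6.7 + 11.0 + 1.4 − 1.6 − 8.1 + 8.1 − 4.0) / 8 = 0.6375%
Σ(R_i − R̄_i)(R_m − R̄_m) = 701.3025  ⇒  Cov = 701.3025 / 7 = 100.1861
Σ(R_m − R̄_m)² = 384.9388  ⇒  Var(R_m) = 384.9388 / 7 = 54.9913
β = Cov / Var(R_m) = 100.1861 / 54.9913 = 1.8219
MRP = 5.1% − 1.3% = 3.80%
E(R) = R_f + β × MRP = 1.3% + 1.8219 × 3.8% = 8.22%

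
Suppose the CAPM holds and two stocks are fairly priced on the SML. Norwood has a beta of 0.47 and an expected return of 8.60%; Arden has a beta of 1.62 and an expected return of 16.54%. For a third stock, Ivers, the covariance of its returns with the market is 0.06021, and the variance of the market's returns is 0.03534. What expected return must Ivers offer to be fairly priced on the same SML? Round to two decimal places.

MRP = (16.54% − 8.60%) / (1.62 − 0.47) = 6.9043%
R_f = 8.60% − 0.47 × 6.9043% = 5.3550%
β_Ivers = Cov / Var(R_m) = 0.06021 / 0.03534 = 1.7037
E(R_Ivers) = R_f + β × MRP = 5.3550% + 1.7037 × 6.9043% = 17.12%

17.12%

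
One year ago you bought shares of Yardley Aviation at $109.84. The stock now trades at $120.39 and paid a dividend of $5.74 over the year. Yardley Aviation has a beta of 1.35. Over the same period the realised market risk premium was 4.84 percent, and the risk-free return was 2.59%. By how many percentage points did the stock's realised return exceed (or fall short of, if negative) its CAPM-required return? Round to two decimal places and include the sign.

Realised HPR = (P1 + D1 − P0) / P0 = (120.39 + 5.74 − 109.84) / 109.84 = 16.29 / 109.84 = 14.8307%
CAPM required = R_f + β·MRP = 2.59% + 1.35 × 4.84% = 9.1240%
α = realised − required = 14.8307% − 9.1240% = +5.71%

+5.71%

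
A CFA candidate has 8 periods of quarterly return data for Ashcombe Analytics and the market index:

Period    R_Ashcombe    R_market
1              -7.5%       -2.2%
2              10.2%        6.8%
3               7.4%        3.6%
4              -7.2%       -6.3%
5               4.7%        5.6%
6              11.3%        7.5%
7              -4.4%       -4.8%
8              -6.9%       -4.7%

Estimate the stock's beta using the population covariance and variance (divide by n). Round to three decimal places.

1.363

Mean R_i = (-7.5 + 10.2 + 7.4 − 7.2 + 4.7 + 11.3 − 4.4 − 6.9) / 8 = 0.9500%
Mean R_m = (-2.2 + 6.8 + 3.6 − 6.3 + 5.6 + 7.5 − 4.8 − 4.7) / 8 = 0.6875%
Σ(R_i − R̄_i)(R_m − R̄_m) = 317.2550  ⇒  Cov = 317.2550 / 8 = 39.6569
Σ(R_m − R̄_m)² = 232.6888  ⇒  Var(R_m) = 232.6888 / 8 = 29.0861
β = Cov / Var(R_m) = 39.6569 / 29.0861 = 1.3634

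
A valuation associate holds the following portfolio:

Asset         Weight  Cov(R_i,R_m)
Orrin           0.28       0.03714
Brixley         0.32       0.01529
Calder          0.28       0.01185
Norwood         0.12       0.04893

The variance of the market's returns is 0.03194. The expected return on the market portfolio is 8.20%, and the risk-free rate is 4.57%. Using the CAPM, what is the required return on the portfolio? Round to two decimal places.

β_Orrin = 0.03714 / 0.03194 = 1.1628
β_Brixley = 0.01529 / 0.03194 = 0.4787
β_Calder = 0.01185 / 0.03194 = 0.3710
β_Norwood = 0.04893 / 0.03194 = 1.5319
β_P = Σ w_i β_i = 0.28×1.1628 + 0.32×0.4787 + 0.28×0.3710 + 0.12×1.5319 = 0.7665
MRP = 8.20% − 4.57% = 3.63%
E(R_P) = R_f + β_P × MRP = 4.57% + 0.7665 × 3.63% = 7.35%

7.35%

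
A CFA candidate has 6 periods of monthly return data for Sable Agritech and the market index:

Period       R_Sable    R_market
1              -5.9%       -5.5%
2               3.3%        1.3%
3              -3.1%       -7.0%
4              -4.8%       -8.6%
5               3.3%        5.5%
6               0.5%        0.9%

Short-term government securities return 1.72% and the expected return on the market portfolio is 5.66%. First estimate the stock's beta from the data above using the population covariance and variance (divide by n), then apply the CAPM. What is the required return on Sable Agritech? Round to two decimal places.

Mean R_i = (-5.9 + 3.3 − 3.1 − 4.8 + 3.3 + 0.5) / 6 = -1.1167%
Mean R_m = (-5.5 + 1.3 − 7.0 − 8.6 + 5.5 + 0.9) / 6 = -2.2333%
Σ(R_i − R̄_i)(R_m − R̄_m) = 103.3567  ⇒  Cov = 103.3567 / 6 = 17.2261
Σ(R_m − R̄_m)² = 156.0333  ⇒  Var(R_m) = 156.0333 / 6 = 26.0056
β = Cov / Var(R_m) = 17.2261 / 26.0056 = 0.6624
MRP = 5.66% − 1.72% = 3.94%
E(R) = R_f + β × MRP = 1.72% + 0.6624 × 3.94% = 4.33%

4.33%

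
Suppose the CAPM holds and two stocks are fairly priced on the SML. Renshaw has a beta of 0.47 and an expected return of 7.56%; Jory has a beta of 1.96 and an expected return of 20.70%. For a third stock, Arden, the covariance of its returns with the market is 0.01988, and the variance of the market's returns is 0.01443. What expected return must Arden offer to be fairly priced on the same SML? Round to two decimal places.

MRP = (20.70% − 7.56%) / (1.96 − 0.47) = 8.8188%
R_f = 7.56% − 0.47 × 8.8188% = 3.4152%
β_Arden = Cov / Var(R_m) = 0.01988 / 0.01443 = 1.3777
E(R_Arden) = R_f + β × MRP = 3.4152% + 1.3777 × 8.8188% = 15.56%

15.56%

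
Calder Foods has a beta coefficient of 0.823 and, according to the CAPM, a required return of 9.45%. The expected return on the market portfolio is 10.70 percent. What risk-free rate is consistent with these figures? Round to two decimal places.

3.64%

E(R) = R_f + β(E(R_m) − R_f) = R_f(1 − β) + β·E(R_m)
9.45% = R_f × (1 − 0.823) + 0.823 × 10.70%
9.45% = R_f × 0.177 + 8.80610%
R_f = (9.45% − 8.80610%) / 0.177 = 3.64%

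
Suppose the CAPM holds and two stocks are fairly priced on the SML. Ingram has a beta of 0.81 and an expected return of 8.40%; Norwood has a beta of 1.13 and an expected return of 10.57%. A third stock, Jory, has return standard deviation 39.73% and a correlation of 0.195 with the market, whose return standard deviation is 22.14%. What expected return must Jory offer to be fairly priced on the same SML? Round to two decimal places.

5.28%

MRP = (10.57% − 8.40%) / (1.13 − 0.81) = 6.7813%
R_f = 8.40% − 0.81 × 6.7813% = 2.9071%
β_Jory = ρ·σ_i/σ_m = 0.195 × 39.73 / 22.14 = 0.3499
E(R_Jory) = R_f + β × MRP = 2.9071% + 0.3499 × 6.7813% = 5.28%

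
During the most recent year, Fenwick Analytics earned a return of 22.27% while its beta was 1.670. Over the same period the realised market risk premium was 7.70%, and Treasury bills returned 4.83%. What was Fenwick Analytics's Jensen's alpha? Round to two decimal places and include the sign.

CAPM benchmark = R_f + β(R_m − R_f) = 4.83% + 1.670 × 7.70% = 17.68900%
α = actual − benchmark = 22.27% − 17.68900% = +4.58%

+4.58%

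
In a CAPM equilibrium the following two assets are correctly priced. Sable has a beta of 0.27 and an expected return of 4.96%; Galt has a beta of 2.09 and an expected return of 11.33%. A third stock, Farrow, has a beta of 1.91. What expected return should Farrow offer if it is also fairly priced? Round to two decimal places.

10.70%

MRP (SML slope) = (11.33% − 4.96%) / (2.09 − 0.27) = 6.37% / 1.82 = 3.5000%
R_f (intercept) = 4.96% − 0.27 × 3.5000% = 4.0150%
E(R_Farrow) = R_f + β × MRP = 4.0150% + 1.91 × 3.5000% = 10.70%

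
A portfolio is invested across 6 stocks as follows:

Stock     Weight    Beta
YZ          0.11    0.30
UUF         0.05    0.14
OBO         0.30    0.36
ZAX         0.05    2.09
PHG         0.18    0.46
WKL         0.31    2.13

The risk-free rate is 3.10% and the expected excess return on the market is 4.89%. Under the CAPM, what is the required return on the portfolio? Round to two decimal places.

7.97%

β_P = Σ w_i β_i = 0.11×0.30 + 0.05×0.14 + 0.30×0.36 + 0.05×2.09 + 0.18×0.46 + 0.31×2.13 = 0.9956
E(R_P) = R_f + β_P × MRP = 3.10% + 0.9956 × 4.89% = 7.97%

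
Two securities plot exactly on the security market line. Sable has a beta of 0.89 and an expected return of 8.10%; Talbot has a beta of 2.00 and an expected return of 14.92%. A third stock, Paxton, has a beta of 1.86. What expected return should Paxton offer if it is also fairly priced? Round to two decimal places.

14.06%

MRP (SML slope) = (14.92% − 8.10%) / (2.00 − 0.89) = 6.82% / 1.11 = 6.1441%
R_f (intercept) = 8.10% − 0.89 × 6.1441% = 2.6318%
E(R_Paxton) = R_f + β × MRP = 2.6318% + 1.86 × 6.1441% = 14.06%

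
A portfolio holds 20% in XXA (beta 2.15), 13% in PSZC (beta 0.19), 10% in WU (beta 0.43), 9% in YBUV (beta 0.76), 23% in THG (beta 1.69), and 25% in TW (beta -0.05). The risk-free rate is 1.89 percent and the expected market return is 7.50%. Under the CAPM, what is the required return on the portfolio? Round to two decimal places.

7.18%

β_P = Σ w_i β_i = 0.20×2.15 + 0.13×0.19 + 0.10×0.43 + 0.09×0.76 + 0.23×1.69 + 0.25×-0.05 = 0.9423
MRP = 7.50% − 1.89% = 5.61%
E(R_P) = R_f + β_P × MRP = 1.89% + 0.9423 × 5.61% = 7.18%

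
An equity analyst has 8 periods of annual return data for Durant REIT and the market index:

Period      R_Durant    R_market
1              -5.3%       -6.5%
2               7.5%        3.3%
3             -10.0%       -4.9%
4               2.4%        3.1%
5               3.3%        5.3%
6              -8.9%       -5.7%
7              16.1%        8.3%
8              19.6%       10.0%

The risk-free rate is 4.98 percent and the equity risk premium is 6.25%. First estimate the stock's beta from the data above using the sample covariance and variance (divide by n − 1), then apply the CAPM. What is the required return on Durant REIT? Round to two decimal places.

Mean R_i = (-5.3 + 7.5 − 10.0 + 2.4 + 3.3 − 8.9 + 16.1 + 19.6) / 8 = 3.0875%
Mean R_m = (-6.5 + 3.3 − 4.9 + 3.1 + 5.3 − 5.7 + 8.3 + 10.0) / 8 = 1.6125%
Σ(R_i − R̄_i)(R_m − R̄_m) = 473.6613  ⇒  Cov = 473.6613 / 7 = 67.6659
Σ(R_m − R̄_m)² = 295.4288  ⇒  Var(R_m) = 295.4288 / 7 = 42.2041
β = Cov / Var(R_m) = 67.6659 / 42.2041 = 1.6033
E(R) = R_f + β × MRP = 4.98% + 1.6033 × 6.25% = 15.00%

15.00%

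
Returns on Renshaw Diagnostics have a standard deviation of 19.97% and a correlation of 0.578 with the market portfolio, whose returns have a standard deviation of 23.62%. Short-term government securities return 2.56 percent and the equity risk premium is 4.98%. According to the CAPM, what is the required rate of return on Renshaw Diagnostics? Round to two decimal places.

4.99%

β = ρ × σ_i / σ_m = 0.578 × 19.97% / 23.62% = 0.4887
E(R) = 2.56% + 0.4887 × 4.98% = 4.99%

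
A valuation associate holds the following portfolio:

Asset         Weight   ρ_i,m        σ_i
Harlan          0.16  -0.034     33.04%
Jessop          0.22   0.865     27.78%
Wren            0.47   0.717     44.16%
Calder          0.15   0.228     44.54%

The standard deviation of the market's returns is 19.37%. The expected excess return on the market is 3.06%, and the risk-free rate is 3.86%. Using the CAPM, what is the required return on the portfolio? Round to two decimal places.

7.26%

β_Harlan = -0.034 × 33.04% / 19.37% = -0.0580
β_Jessop = 0.865 × 27.78% / 19.37% = 1.2406
β_Wren = 0.717 × 44.16% / 19.37% = 1.6346
β_Calder = 0.228 × 44.54% / 19.37% = 0.5243
β_P = Σ w_i β_i = 0.16×-0.0580 + 0.22×1.2406 + 0.47×1.6346 + 0.15×0.5243 = 1.1106
E(R_P) = R_f + β_P × MRP = 3.86% + 1.1106 × 3.06% = 7.26%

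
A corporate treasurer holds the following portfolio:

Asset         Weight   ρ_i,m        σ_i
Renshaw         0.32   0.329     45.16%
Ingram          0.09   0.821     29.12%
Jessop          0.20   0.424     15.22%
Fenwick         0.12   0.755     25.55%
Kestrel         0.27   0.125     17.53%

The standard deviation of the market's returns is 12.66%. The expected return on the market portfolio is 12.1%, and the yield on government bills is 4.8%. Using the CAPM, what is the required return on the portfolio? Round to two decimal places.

11.20%

β_Renshaw = 0.329 × 45.16% / 12.66% = 1.1736
β_Ingram = 0.821 × 29.12% / 12.66% = 1.8884
β_Jessop = 0.424 × 15.22% / 12.66% = 0.5097
β_Fenwick = 0.755 × 25.55% / 12.66% = 1.5237
β_Kestrel = 0.125 × 17.53% / 12.66% = 0.1731
β_P = Σ w_i β_i = 0.32×1.1736 + 0.09×1.8884 + 0.20×0.5097 + 0.12×1.5237 + 0.27×0.1731 = 0.8770
MRP = 12.1% − 4.8% = 7.30%
E(R_P) = R_f + β_P × MRP = 4.8% + 0.8770 × 7.3% = 11.20%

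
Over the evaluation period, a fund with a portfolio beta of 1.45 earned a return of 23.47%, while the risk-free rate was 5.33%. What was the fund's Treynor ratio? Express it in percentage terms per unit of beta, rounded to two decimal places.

12.51%

Treynor = (R_P − R_f) / β_P = (23.47% − 5.33%) / 1.4500 = 18.14% / 1.4500 = 12.51%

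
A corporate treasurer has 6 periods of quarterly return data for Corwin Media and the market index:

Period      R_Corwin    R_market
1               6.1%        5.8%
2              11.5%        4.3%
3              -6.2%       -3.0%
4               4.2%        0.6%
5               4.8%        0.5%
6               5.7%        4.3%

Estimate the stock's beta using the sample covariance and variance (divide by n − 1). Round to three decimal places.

1.448

Mean R_i = (6.1 + 11.5 − 6.2 + 4.2 + 4.8 + 5.7) / 6 = 4.3500%
Mean R_m = (5.8 + 4.3 − 3.0 + 0.6 + 0.5 + 4.3) / 6 = 2.0833%
Σ(R_i − R̄_i)(R_m − R̄_m) = 78.4850  ⇒  Cov = 78.4850 / 5 = 15.6970
Σ(R_m − R̄_m)² = 54.1883  ⇒  Var(R_m) = 54.1883 / 5 = 10.8377
β = Cov / Var(R_m) = 15.6970 / 10.8377 = 1.4484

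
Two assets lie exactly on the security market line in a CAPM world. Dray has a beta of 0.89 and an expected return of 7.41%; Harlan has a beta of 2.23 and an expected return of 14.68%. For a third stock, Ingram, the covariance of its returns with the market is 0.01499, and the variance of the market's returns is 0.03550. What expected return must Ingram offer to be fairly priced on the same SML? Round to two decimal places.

4.87%

MRP = (14.68% − 7.41%) / (2.23 − 0.89) = 5.4254%
R_f = 7.41% − 0.89 × 5.4254% = 2.5814%
β_Ingram = Cov / Var(R_m) = 0.01499 / 0.03550 = 0.4223
E(R_Ingram) = R_f + β × MRP = 2.5814% + 0.4223 × 5.4254% = 4.87%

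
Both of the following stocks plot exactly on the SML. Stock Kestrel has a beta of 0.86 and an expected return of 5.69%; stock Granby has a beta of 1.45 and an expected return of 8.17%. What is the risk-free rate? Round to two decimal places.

2.08%

Both satisfy E(R) = R_f + β·MRP, so the slope of the SML is
MRP = (8.17% − 5.69%) / (1.45 − 0.86) = 2.48% / 0.59 = 4.2034%
R_f = E(R_Kestrel) − β_Kestrel·MRP = 5.69% − 0.86 × 4.2034% = 2.0751%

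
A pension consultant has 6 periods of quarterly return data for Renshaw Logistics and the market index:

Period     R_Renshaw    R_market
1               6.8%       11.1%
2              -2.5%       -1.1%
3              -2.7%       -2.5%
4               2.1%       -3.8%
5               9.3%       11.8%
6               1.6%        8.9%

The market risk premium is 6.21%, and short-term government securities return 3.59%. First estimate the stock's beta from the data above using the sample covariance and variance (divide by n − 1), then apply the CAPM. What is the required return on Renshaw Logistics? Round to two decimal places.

6.92%

Mean R_i = (6.8 − 2.5 − 2.7 + 2.1 + 9.3 + 1.6) / 6 = 2.4333%
Mean R_m = (11.1 − 1.1 − 2.5 − 3.8 + 11.8 + 8.9) / 6 = 4.0667%
Σ(R_i − R̄_i)(R_m − R̄_m) = 141.6067  ⇒  Cov = 141.6067 / 5 = 28.3213
Σ(R_m − R̄_m)² = 264.3333  ⇒  Var(R_m) = 264.3333 / 5 = 52.8667
β = Cov / Var(R_m) = 28.3213 / 52.8667 = 0.5357
E(R) = R_f + β × MRP = 3.59% + 0.5357 × 6.21% = 6.92%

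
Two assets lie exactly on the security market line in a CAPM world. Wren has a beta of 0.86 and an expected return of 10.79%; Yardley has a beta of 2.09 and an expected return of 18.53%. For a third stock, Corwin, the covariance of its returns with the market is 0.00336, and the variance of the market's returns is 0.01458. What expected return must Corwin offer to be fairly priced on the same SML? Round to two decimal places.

6.83%

MRP = (18.53% − 10.79%) / (2.09 − 0.86) = 6.2927%
R_f = 10.79% − 0.86 × 6.2927% = 5.3783%
β_Corwin = Cov / Var(R_m) = 0.00336 / 0.01458 = 0.2305
E(R_Corwin) = R_f + β × MRP = 5.3783% + 0.2305 × 6.2927% = 6.83%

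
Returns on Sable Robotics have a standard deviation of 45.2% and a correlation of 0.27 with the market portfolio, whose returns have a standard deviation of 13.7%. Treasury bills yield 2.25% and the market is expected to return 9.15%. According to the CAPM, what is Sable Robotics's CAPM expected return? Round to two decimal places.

8.40%

β = ρ × σ_i / σ_m = 0.27 × 45.2% / 13.7% = 0.8908
MRP = 9.15% − 2.25% = 6.90%
E(R) = 2.25% + 0.8908 × 6.90% = 8.40%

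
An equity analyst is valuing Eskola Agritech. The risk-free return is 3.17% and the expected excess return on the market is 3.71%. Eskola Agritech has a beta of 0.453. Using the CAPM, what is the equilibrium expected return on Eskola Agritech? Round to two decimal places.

E(R) = R_f + β × MRP = 3.17% + 0.453 × 3.71% = 4.85%

4.85%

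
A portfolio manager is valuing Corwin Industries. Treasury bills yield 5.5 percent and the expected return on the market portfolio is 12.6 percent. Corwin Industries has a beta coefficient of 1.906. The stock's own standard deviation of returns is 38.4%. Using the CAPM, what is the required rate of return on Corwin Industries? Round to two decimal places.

Market risk premium = E(R_m) − R_f = 12.6% − 5.5% = 7.10%
E(R) = R_f + β × MRP = 5.5% + 1.906 × 7.1% = 19.03%

19.03%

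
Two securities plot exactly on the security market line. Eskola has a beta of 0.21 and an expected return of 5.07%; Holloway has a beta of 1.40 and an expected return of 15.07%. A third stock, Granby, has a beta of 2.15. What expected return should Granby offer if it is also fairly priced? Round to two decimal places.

21.37%

MRP (SML slope) = (15.07% − 5.07%) / (1.40 − 0.21) = 10.00% / 1.19 = 8.4034%
R_f (intercept) = 5.07% − 0.21 × 8.4034% = 3.3053%
E(R_Granby) = R_f + β × MRP = 3.3053% + 2.15 × 8.4034% = 21.37%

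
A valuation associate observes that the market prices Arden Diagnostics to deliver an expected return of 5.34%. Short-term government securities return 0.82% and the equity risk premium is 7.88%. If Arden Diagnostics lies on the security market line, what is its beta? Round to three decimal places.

0.574

β = (E(R) − R_f) / MRP = (5.34% − 0.82%) / 7.88% = 4.52% / 7.88% = 0.574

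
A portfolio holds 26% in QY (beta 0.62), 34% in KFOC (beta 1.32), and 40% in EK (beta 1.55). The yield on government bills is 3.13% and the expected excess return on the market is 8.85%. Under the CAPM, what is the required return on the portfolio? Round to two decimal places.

14.02%

β_P = Σ w_i β_i = 0.26×0.62 + 0.34×1.32 + 0.40×1.55 = 1.2300
E(R_P) = R_f + β_P × MRP = 3.13% + 1.2300 × 8.85% = 14.02%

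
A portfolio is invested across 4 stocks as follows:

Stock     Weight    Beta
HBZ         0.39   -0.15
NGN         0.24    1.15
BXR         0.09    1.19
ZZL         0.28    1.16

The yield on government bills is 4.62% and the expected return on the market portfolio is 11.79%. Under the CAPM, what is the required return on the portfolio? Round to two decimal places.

9.28%

β_P = Σ w_i β_i = 0.39×-0.15 + 0.24×1.15 + 0.09×1.19 + 0.28×1.16 = 0.6494
MRP = 11.79% − 4.62% = 7.17%
E(R_P) = R_f + β_P × MRP = 4.62% + 0.6494 × 7.17% = 9.28%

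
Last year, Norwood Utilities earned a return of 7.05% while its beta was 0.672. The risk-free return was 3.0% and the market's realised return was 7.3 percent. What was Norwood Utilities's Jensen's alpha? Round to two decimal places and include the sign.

+1.16%

Market excess return = 7.3% − 3.0% = 4.30%
CAPM benchmark = R_f + β(R_m − R_f) = 3.0% + 0.672 × 4.3% = 5.8896%
α = actual − benchmark = 7.05% − 5.8896% = +1.16%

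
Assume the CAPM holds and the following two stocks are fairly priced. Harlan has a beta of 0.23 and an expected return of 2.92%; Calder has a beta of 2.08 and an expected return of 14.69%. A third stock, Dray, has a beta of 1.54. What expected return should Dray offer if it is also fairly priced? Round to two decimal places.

MRP (SML slope) = (14.69% − 2.92%) / (2.08 − 0.23) = 11.77% / 1.85 = 6.3622%
R_f (intercept) = 2.92% − 0.23 × 6.3622% = 1.4567%
E(R_Dray) = R_f + β × MRP = 1.4567% + 1.54 × 6.3622% = 11.25%

11.25%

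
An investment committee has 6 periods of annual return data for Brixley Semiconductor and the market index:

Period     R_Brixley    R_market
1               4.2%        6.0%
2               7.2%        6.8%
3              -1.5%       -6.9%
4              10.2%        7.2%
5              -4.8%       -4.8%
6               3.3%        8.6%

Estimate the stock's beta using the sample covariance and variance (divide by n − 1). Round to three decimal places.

Mean R_i = (4.2 + 7.2 − 1.5 + 10.2 − 4.8 + 3.3) / 6 = 3.1000%
Mean R_m = (6.0 + 6.8 − 6.9 + 7.2 − 4.8 + 8.6) / 6 = 2.8167%
Σ(R_i − R̄_i)(R_m − R̄_m) = 156.9800  ⇒  Cov = 156.9800 / 5 = 31.3960
Σ(R_m − R̄_m)² = 231.0883  ⇒  Var(R_m) = 231.0883 / 5 = 46.2177
β = Cov / Var(R_m) = 31.3960 / 46.2177 = 0.6793

0.679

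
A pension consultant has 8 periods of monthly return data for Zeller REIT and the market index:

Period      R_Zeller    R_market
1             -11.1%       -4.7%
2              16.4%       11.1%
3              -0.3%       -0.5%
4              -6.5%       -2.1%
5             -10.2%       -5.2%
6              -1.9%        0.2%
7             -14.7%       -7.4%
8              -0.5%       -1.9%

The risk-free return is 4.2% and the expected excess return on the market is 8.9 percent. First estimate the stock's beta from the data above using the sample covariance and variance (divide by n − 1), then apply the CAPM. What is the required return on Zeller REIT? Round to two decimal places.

19.16%

Mean R_i = (-11.1 + 16.4 − 0.3 − 6.5 − 10.2 − 1.9 − 14.7 − 0.5) / 8 = -3.6000%
Mean R_m = (-4.7 + 11.1 − 0.5 − 2.1 − 5.2 + 0.2 − 7.4 − 1.9) / 8 = -1.3125%
Σ(R_i − R̄_i)(R_m − R̄_m) = 372.6000  ⇒  Cov = 372.6000 / 7 = 53.2286
Σ(R_m − R̄_m)² = 221.6288  ⇒  Var(R_m) = 221.6288 / 7 = 31.6613
β = Cov / Var(R_m) = 53.2286 / 31.6613 = 1.6812
E(R) = R_f + β × MRP = 4.2% + 1.6812 × 8.9% = 19.16%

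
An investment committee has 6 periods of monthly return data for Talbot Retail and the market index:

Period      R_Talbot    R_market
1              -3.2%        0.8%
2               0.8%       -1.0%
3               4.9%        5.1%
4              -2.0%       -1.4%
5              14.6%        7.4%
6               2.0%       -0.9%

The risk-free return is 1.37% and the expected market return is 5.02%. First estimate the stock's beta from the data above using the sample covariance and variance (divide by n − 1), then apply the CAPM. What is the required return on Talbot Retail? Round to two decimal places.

Mean R_i = (-3.2 + 0.8 + 4.9 − 2.0 + 14.6 + 2.0) / 6 = 2.8500%
Mean R_m = (0.8 − 1.0 + 5.1 − 1.4 + 7.4 − 0.9) / 6 = 1.6667%
Σ(R_i − R̄_i)(R_m − R̄_m) = 102.1700  ⇒  Cov = 102.1700 / 5 = 20.4340
Σ(R_m − R̄_m)² = 68.5133  ⇒  Var(R_m) = 68.5133 / 5 = 13.7027
β = Cov / Var(R_m) = 20.4340 / 13.7027 = 1.4912
MRP = 5.02% − 1.37% = 3.65%
E(R) = R_f + β × MRP = 1.37% + 1.4912 × 3.65% = 6.81%

6.81%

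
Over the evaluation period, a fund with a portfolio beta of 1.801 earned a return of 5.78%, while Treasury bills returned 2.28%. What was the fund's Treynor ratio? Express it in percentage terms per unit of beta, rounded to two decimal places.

Treynor = (R_P − R_f) / β_P = (5.78% − 2.28%) / 1.8010 = 3.50% / 1.8010 = 1.94%

1.94%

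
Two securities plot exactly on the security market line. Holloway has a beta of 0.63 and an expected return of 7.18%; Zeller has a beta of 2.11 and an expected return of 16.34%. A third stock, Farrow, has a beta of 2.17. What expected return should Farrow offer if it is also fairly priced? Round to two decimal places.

MRP (SML slope) = (16.34% − 7.18%) / (2.11 − 0.63) = 9.16% / 1.48 = 6.1892%
R_f (intercept) = 7.18% − 0.63 × 6.1892% = 3.2808%
E(R_Farrow) = R_f + β × MRP = 3.2808% + 2.17 × 6.1892% = 16.71%

16.71%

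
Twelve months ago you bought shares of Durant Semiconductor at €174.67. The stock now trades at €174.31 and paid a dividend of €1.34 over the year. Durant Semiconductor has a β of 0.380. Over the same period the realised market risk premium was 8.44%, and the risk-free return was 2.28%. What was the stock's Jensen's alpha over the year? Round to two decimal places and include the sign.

-4.93%

Realised HPR = (P1 + D1 − P0) / P0 = (174.31 + 1.34 − 174.67) / 174.67 = 0.98 / 174.67 = 0.5611%
CAPM required = R_f + β·MRP = 2.28% + 0.380 × 8.44% = 5.48720%
α = realised − required = 0.5611% − 5.48720% = -4.93%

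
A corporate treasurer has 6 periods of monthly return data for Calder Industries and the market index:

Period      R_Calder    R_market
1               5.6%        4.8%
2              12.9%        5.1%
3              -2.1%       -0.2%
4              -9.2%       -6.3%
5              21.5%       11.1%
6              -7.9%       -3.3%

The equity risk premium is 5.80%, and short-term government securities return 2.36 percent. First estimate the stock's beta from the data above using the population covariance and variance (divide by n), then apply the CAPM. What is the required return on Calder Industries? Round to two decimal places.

13.18%

Mean R_i = (5.6 + 12.9 − 2.1 − 9.2 + 21.5 − 7.9) / 6 = 3.4667%
Mean R_m = (4.8 + 5.1 − 0.2 − 6.3 + 11.1 − 3.3) / 6 = 1.8667%
Σ(R_i − R̄_i)(R_m − R̄_m) = 376.9433  ⇒  Cov = 376.9433 / 6 = 62.8239
Σ(R_m − R̄_m)² = 201.9733  ⇒  Var(R_m) = 201.9733 / 6 = 33.6622
β = Cov / Var(R_m) = 62.8239 / 33.6622 = 1.8663
E(R) = R_f + β × MRP = 2.36% + 1.8663 × 5.80% = 13.18%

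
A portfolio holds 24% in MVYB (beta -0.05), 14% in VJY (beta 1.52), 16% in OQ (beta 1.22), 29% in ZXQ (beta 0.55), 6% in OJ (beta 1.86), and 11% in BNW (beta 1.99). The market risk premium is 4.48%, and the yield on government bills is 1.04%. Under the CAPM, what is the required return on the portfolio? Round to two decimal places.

5.01%

β_P = Σ w_i β_i = 0.24×-0.05 + 0.14×1.52 + 0.16×1.22 + 0.29×0.55 + 0.06×1.86 + 0.11×1.99 = 0.8860
E(R_P) = R_f + β_P × MRP = 1.04% + 0.8860 × 4.48% = 5.01%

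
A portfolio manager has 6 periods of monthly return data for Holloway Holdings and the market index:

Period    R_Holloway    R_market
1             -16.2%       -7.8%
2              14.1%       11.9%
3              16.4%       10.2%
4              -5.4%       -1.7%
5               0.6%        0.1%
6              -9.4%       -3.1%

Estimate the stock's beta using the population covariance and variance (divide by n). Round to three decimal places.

Mean R_i = (-16.2 + 14.1 + 16.4 − 5.4 + 0.6 − 9.4) / 6 = 0.0167%
Mean R_m = (-7.8 + 11.9 + 10.2 − 1.7 + 0.1 − 3.1) / 6 = 1.6000%
Σ(R_i − R̄_i)(R_m − R̄_m) = 499.6500  ⇒  Cov = 499.6500 / 6 = 83.2750
Σ(R_m − R̄_m)² = 303.6400  ⇒  Var(R_m) = 303.6400 / 6 = 50.6067
β = Cov / Var(R_m) = 83.2750 / 50.6067 = 1.6455

1.646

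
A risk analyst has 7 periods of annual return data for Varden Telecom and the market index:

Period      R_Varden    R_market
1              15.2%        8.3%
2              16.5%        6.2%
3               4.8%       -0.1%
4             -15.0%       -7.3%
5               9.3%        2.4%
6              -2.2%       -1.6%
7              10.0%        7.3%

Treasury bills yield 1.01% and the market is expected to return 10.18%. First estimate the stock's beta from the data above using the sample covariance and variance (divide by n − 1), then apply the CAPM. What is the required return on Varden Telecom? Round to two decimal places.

18.09%

Mean R_i = (15.2 + 16.5 + 4.8 − 15.0 + 9.3 − 2.2 + 10.0) / 7 = 5.5143%
Mean R_m = (8.3 + 6.2 − 0.1 − 7.3 + 2.4 − 1.6 + 7.3) / 7 = 2.1714%
Σ(R_i − R̄_i)(R_m − R̄_m) = 352.5029  ⇒  Cov = 352.5029 / 6 = 58.7505
Σ(R_m − R̄_m)² = 189.2343  ⇒  Var(R_m) = 189.2343 / 6 = 31.5391
β = Cov / Var(R_m) = 58.7505 / 31.5391 = 1.8628
MRP = 10.18% − 1.01% = 9.17%
E(R) = R_f + β × MRP = 1.01% + 1.8628 × 9.17% = 18.09%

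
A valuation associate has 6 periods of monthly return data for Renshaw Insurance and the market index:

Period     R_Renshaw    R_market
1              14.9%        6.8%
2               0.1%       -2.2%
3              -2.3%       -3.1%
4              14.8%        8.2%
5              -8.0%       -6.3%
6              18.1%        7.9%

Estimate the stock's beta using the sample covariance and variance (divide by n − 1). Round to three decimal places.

Mean R_i = (14.9 + 0.1 − 2.3 + 14.8 − 8.0 + 18.1) / 6 = 6.2667%
Mean R_m = (6.8 − 2.2 − 3.1 + 8.2 − 6.3 + 7.9) / 6 = 1.8833%
Σ(R_i − R̄_i)(R_m − R̄_m) = 352.1667  ⇒  Cov = 352.1667 / 5 = 70.4333
Σ(R_m − R̄_m)² = 208.7483  ⇒  Var(R_m) = 208.7483 / 5 = 41.7497
β = Cov / Var(R_m) = 70.4333 / 41.7497 = 1.6870

1.687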